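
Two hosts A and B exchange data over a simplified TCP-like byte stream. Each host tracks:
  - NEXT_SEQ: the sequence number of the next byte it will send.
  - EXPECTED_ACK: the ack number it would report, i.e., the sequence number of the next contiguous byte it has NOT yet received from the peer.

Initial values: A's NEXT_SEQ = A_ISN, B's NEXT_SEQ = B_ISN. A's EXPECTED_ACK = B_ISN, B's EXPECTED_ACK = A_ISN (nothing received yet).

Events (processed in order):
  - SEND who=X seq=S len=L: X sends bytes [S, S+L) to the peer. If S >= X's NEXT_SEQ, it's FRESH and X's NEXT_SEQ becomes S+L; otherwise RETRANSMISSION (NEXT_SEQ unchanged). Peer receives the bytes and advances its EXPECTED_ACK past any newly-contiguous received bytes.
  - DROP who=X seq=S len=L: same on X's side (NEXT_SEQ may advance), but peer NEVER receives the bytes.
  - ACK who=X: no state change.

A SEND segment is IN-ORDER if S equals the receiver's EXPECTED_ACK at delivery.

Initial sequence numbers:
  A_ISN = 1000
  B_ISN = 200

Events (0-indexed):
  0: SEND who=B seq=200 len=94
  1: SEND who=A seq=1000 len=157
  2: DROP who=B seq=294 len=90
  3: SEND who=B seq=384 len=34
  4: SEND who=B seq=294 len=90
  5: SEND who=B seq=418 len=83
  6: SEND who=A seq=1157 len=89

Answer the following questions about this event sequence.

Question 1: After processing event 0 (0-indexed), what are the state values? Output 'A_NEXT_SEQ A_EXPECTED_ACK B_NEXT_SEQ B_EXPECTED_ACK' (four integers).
After event 0: A_seq=1000 A_ack=294 B_seq=294 B_ack=1000

1000 294 294 1000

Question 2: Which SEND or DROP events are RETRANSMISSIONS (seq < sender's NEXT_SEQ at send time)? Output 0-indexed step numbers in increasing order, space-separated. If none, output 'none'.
Answer: 4

Derivation:
Step 0: SEND seq=200 -> fresh
Step 1: SEND seq=1000 -> fresh
Step 2: DROP seq=294 -> fresh
Step 3: SEND seq=384 -> fresh
Step 4: SEND seq=294 -> retransmit
Step 5: SEND seq=418 -> fresh
Step 6: SEND seq=1157 -> fresh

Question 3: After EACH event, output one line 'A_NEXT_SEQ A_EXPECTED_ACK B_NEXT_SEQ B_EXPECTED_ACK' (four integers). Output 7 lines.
1000 294 294 1000
1157 294 294 1157
1157 294 384 1157
1157 294 418 1157
1157 418 418 1157
1157 501 501 1157
1246 501 501 1246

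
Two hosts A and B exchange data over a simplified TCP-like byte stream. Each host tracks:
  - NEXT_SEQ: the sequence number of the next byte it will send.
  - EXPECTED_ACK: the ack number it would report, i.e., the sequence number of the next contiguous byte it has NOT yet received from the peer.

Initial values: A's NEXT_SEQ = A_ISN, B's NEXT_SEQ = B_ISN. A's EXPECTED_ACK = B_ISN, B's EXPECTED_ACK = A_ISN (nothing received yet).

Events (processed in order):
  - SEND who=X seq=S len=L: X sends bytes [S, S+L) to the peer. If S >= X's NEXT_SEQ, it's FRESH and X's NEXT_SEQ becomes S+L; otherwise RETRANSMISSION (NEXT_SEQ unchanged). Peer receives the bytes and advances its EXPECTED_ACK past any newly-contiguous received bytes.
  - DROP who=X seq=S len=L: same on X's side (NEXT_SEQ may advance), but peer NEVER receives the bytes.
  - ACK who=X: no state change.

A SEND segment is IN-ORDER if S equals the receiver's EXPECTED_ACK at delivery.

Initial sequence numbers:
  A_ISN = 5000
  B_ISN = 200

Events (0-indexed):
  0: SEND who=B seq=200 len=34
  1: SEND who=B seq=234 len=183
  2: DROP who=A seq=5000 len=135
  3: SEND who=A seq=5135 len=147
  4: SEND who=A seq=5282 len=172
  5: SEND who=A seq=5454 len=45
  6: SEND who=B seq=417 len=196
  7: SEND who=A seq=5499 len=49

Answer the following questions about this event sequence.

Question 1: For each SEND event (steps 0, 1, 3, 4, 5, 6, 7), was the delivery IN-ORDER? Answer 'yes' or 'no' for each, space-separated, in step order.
Answer: yes yes no no no yes no

Derivation:
Step 0: SEND seq=200 -> in-order
Step 1: SEND seq=234 -> in-order
Step 3: SEND seq=5135 -> out-of-order
Step 4: SEND seq=5282 -> out-of-order
Step 5: SEND seq=5454 -> out-of-order
Step 6: SEND seq=417 -> in-order
Step 7: SEND seq=5499 -> out-of-order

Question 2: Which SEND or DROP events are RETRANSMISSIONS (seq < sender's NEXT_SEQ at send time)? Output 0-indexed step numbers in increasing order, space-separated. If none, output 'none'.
Answer: none

Derivation:
Step 0: SEND seq=200 -> fresh
Step 1: SEND seq=234 -> fresh
Step 2: DROP seq=5000 -> fresh
Step 3: SEND seq=5135 -> fresh
Step 4: SEND seq=5282 -> fresh
Step 5: SEND seq=5454 -> fresh
Step 6: SEND seq=417 -> fresh
Step 7: SEND seq=5499 -> fresh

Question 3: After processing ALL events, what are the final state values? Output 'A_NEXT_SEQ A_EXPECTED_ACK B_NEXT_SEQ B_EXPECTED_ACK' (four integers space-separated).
Answer: 5548 613 613 5000

Derivation:
After event 0: A_seq=5000 A_ack=234 B_seq=234 B_ack=5000
After event 1: A_seq=5000 A_ack=417 B_seq=417 B_ack=5000
After event 2: A_seq=5135 A_ack=417 B_seq=417 B_ack=5000
After event 3: A_seq=5282 A_ack=417 B_seq=417 B_ack=5000
After event 4: A_seq=5454 A_ack=417 B_seq=417 B_ack=5000
After event 5: A_seq=5499 A_ack=417 B_seq=417 B_ack=5000
After event 6: A_seq=5499 A_ack=613 B_seq=613 B_ack=5000
After event 7: A_seq=5548 A_ack=613 B_seq=613 B_ack=5000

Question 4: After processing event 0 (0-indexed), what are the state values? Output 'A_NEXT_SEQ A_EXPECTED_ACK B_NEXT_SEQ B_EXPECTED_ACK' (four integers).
After event 0: A_seq=5000 A_ack=234 B_seq=234 B_ack=5000

5000 234 234 5000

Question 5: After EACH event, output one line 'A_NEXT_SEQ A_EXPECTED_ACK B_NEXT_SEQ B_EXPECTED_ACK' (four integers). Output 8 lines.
5000 234 234 5000
5000 417 417 5000
5135 417 417 5000
5282 417 417 5000
5454 417 417 5000
5499 417 417 5000
5499 613 613 5000
5548 613 613 5000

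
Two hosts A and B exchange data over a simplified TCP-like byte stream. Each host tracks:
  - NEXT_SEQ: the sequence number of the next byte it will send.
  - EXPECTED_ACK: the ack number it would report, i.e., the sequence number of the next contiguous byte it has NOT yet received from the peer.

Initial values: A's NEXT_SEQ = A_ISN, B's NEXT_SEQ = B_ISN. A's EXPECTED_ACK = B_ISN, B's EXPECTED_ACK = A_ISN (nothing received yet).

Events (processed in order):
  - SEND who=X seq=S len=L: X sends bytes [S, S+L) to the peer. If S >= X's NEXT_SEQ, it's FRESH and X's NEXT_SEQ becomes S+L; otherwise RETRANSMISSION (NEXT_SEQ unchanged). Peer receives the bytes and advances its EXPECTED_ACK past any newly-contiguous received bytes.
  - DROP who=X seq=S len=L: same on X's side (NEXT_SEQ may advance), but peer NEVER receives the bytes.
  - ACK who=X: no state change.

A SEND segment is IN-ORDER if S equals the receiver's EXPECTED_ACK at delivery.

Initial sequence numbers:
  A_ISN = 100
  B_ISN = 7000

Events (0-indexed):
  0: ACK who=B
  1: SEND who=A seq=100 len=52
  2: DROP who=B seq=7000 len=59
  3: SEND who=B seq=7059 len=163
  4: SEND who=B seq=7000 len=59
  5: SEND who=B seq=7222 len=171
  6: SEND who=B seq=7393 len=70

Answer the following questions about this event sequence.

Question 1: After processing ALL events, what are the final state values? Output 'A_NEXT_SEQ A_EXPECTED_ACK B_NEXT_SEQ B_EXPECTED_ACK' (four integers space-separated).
Answer: 152 7463 7463 152

Derivation:
After event 0: A_seq=100 A_ack=7000 B_seq=7000 B_ack=100
After event 1: A_seq=152 A_ack=7000 B_seq=7000 B_ack=152
After event 2: A_seq=152 A_ack=7000 B_seq=7059 B_ack=152
After event 3: A_seq=152 A_ack=7000 B_seq=7222 B_ack=152
After event 4: A_seq=152 A_ack=7222 B_seq=7222 B_ack=152
After event 5: A_seq=152 A_ack=7393 B_seq=7393 B_ack=152
After event 6: A_seq=152 A_ack=7463 B_seq=7463 B_ack=152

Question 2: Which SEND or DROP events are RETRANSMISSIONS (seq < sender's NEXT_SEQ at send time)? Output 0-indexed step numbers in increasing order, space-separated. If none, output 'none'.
Answer: 4

Derivation:
Step 1: SEND seq=100 -> fresh
Step 2: DROP seq=7000 -> fresh
Step 3: SEND seq=7059 -> fresh
Step 4: SEND seq=7000 -> retransmit
Step 5: SEND seq=7222 -> fresh
Step 6: SEND seq=7393 -> fresh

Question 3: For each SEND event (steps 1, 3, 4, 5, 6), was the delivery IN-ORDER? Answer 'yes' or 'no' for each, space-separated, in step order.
Answer: yes no yes yes yes

Derivation:
Step 1: SEND seq=100 -> in-order
Step 3: SEND seq=7059 -> out-of-order
Step 4: SEND seq=7000 -> in-order
Step 5: SEND seq=7222 -> in-order
Step 6: SEND seq=7393 -> in-order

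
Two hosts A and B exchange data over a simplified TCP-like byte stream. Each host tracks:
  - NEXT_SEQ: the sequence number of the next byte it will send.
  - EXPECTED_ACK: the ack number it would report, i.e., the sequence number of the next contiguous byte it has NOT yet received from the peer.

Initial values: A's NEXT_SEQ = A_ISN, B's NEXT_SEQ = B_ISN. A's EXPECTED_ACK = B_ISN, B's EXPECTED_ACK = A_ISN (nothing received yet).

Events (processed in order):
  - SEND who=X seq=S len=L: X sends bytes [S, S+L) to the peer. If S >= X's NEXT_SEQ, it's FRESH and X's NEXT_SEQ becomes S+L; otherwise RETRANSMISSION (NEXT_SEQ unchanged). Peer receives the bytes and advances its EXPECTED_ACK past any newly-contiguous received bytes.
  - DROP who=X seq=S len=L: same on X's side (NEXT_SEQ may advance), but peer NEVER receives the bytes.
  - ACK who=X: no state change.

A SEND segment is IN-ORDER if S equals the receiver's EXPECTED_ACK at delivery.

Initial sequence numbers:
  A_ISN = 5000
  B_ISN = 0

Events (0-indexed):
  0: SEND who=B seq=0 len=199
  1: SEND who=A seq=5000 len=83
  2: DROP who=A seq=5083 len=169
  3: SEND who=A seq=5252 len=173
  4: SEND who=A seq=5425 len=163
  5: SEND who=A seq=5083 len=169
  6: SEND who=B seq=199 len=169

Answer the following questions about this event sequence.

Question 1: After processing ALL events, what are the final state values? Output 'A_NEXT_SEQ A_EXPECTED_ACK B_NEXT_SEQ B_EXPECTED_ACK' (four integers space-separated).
Answer: 5588 368 368 5588

Derivation:
After event 0: A_seq=5000 A_ack=199 B_seq=199 B_ack=5000
After event 1: A_seq=5083 A_ack=199 B_seq=199 B_ack=5083
After event 2: A_seq=5252 A_ack=199 B_seq=199 B_ack=5083
After event 3: A_seq=5425 A_ack=199 B_seq=199 B_ack=5083
After event 4: A_seq=5588 A_ack=199 B_seq=199 B_ack=5083
After event 5: A_seq=5588 A_ack=199 B_seq=199 B_ack=5588
After event 6: A_seq=5588 A_ack=368 B_seq=368 B_ack=5588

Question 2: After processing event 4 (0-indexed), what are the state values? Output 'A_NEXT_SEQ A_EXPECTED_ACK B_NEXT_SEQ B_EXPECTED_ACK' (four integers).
After event 0: A_seq=5000 A_ack=199 B_seq=199 B_ack=5000
After event 1: A_seq=5083 A_ack=199 B_seq=199 B_ack=5083
After event 2: A_seq=5252 A_ack=199 B_seq=199 B_ack=5083
After event 3: A_seq=5425 A_ack=199 B_seq=199 B_ack=5083
After event 4: A_seq=5588 A_ack=199 B_seq=199 B_ack=5083

5588 199 199 5083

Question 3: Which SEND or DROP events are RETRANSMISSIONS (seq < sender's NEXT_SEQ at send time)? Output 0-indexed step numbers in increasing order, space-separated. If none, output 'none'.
Step 0: SEND seq=0 -> fresh
Step 1: SEND seq=5000 -> fresh
Step 2: DROP seq=5083 -> fresh
Step 3: SEND seq=5252 -> fresh
Step 4: SEND seq=5425 -> fresh
Step 5: SEND seq=5083 -> retransmit
Step 6: SEND seq=199 -> fresh

Answer: 5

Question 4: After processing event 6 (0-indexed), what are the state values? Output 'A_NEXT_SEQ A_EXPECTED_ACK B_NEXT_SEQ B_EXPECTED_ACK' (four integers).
After event 0: A_seq=5000 A_ack=199 B_seq=199 B_ack=5000
After event 1: A_seq=5083 A_ack=199 B_seq=199 B_ack=5083
After event 2: A_seq=5252 A_ack=199 B_seq=199 B_ack=5083
After event 3: A_seq=5425 A_ack=199 B_seq=199 B_ack=5083
After event 4: A_seq=5588 A_ack=199 B_seq=199 B_ack=5083
After event 5: A_seq=5588 A_ack=199 B_seq=199 B_ack=5588
After event 6: A_seq=5588 A_ack=368 B_seq=368 B_ack=5588

5588 368 368 5588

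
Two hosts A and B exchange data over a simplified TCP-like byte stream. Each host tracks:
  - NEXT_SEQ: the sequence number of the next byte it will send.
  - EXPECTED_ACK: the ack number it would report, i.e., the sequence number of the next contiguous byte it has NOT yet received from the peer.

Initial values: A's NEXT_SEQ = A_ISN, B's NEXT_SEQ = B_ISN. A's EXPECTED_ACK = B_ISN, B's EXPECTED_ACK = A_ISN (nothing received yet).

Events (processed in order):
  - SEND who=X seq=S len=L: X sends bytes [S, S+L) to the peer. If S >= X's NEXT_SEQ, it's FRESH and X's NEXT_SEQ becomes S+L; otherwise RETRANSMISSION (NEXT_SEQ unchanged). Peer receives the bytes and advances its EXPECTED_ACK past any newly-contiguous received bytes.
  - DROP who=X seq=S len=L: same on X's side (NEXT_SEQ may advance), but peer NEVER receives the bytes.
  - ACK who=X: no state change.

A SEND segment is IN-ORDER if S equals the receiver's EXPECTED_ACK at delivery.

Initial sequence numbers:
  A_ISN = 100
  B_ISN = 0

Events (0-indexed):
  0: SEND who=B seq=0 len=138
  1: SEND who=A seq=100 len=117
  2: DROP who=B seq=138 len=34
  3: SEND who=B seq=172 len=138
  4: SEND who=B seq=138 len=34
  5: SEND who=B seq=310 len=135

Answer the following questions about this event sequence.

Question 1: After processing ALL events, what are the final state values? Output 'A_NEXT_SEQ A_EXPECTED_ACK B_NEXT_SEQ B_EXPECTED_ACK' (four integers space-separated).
After event 0: A_seq=100 A_ack=138 B_seq=138 B_ack=100
After event 1: A_seq=217 A_ack=138 B_seq=138 B_ack=217
After event 2: A_seq=217 A_ack=138 B_seq=172 B_ack=217
After event 3: A_seq=217 A_ack=138 B_seq=310 B_ack=217
After event 4: A_seq=217 A_ack=310 B_seq=310 B_ack=217
After event 5: A_seq=217 A_ack=445 B_seq=445 B_ack=217

Answer: 217 445 445 217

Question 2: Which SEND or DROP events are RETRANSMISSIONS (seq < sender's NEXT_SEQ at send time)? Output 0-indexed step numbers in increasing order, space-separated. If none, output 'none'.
Step 0: SEND seq=0 -> fresh
Step 1: SEND seq=100 -> fresh
Step 2: DROP seq=138 -> fresh
Step 3: SEND seq=172 -> fresh
Step 4: SEND seq=138 -> retransmit
Step 5: SEND seq=310 -> fresh

Answer: 4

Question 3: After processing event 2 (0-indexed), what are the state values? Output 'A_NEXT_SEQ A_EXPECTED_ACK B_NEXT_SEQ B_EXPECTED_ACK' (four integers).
After event 0: A_seq=100 A_ack=138 B_seq=138 B_ack=100
After event 1: A_seq=217 A_ack=138 B_seq=138 B_ack=217
After event 2: A_seq=217 A_ack=138 B_seq=172 B_ack=217

217 138 172 217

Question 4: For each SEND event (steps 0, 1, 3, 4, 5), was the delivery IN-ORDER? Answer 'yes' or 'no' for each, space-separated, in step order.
Answer: yes yes no yes yes

Derivation:
Step 0: SEND seq=0 -> in-order
Step 1: SEND seq=100 -> in-order
Step 3: SEND seq=172 -> out-of-order
Step 4: SEND seq=138 -> in-order
Step 5: SEND seq=310 -> in-order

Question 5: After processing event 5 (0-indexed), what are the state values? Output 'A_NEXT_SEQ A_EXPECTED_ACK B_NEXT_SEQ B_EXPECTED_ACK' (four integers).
After event 0: A_seq=100 A_ack=138 B_seq=138 B_ack=100
After event 1: A_seq=217 A_ack=138 B_seq=138 B_ack=217
After event 2: A_seq=217 A_ack=138 B_seq=172 B_ack=217
After event 3: A_seq=217 A_ack=138 B_seq=310 B_ack=217
After event 4: A_seq=217 A_ack=310 B_seq=310 B_ack=217
After event 5: A_seq=217 A_ack=445 B_seq=445 B_ack=217

217 445 445 217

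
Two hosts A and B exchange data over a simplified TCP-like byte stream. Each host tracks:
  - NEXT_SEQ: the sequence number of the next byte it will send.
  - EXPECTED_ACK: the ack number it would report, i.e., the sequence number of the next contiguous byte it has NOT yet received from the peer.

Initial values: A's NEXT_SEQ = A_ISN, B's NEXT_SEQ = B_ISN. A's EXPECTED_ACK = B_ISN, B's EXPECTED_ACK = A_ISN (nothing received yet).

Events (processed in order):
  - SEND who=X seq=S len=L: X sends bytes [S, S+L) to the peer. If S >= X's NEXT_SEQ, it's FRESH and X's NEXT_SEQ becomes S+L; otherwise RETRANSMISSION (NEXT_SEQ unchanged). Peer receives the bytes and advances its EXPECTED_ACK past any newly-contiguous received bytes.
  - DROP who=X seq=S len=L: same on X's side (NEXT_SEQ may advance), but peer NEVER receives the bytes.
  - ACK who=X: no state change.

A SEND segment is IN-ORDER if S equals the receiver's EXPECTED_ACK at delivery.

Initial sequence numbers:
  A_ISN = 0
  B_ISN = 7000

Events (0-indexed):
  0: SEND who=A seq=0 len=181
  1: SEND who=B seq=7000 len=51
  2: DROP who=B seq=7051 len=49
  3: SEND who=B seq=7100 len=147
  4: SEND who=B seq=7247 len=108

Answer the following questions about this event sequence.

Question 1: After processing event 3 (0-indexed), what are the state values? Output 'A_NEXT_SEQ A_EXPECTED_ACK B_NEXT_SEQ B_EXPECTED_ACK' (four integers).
After event 0: A_seq=181 A_ack=7000 B_seq=7000 B_ack=181
After event 1: A_seq=181 A_ack=7051 B_seq=7051 B_ack=181
After event 2: A_seq=181 A_ack=7051 B_seq=7100 B_ack=181
After event 3: A_seq=181 A_ack=7051 B_seq=7247 B_ack=181

181 7051 7247 181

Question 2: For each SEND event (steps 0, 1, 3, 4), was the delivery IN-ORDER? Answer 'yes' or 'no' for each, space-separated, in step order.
Answer: yes yes no no

Derivation:
Step 0: SEND seq=0 -> in-order
Step 1: SEND seq=7000 -> in-order
Step 3: SEND seq=7100 -> out-of-order
Step 4: SEND seq=7247 -> out-of-order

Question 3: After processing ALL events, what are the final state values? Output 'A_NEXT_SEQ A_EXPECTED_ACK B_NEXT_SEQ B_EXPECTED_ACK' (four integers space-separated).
Answer: 181 7051 7355 181

Derivation:
After event 0: A_seq=181 A_ack=7000 B_seq=7000 B_ack=181
After event 1: A_seq=181 A_ack=7051 B_seq=7051 B_ack=181
After event 2: A_seq=181 A_ack=7051 B_seq=7100 B_ack=181
After event 3: A_seq=181 A_ack=7051 B_seq=7247 B_ack=181
After event 4: A_seq=181 A_ack=7051 B_seq=7355 B_ack=181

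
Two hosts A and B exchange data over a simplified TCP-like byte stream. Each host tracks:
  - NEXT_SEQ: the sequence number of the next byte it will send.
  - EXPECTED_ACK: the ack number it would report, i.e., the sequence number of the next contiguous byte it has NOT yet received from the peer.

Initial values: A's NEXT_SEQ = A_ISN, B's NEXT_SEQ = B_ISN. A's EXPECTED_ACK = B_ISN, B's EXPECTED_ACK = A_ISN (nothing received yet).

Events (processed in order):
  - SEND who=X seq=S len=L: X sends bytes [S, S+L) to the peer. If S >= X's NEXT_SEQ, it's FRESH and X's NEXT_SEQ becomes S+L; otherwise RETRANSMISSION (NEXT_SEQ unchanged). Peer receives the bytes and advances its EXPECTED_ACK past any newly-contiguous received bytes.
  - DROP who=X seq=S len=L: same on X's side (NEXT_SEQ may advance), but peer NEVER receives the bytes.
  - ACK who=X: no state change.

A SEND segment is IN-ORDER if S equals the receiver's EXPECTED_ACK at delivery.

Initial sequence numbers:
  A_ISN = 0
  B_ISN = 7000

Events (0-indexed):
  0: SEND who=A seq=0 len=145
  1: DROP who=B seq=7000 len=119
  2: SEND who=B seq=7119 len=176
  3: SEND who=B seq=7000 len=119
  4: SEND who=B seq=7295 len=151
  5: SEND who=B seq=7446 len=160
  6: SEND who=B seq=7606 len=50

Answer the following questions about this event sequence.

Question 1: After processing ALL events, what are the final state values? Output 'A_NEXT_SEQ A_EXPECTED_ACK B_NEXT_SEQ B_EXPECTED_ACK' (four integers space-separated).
Answer: 145 7656 7656 145

Derivation:
After event 0: A_seq=145 A_ack=7000 B_seq=7000 B_ack=145
After event 1: A_seq=145 A_ack=7000 B_seq=7119 B_ack=145
After event 2: A_seq=145 A_ack=7000 B_seq=7295 B_ack=145
After event 3: A_seq=145 A_ack=7295 B_seq=7295 B_ack=145
After event 4: A_seq=145 A_ack=7446 B_seq=7446 B_ack=145
After event 5: A_seq=145 A_ack=7606 B_seq=7606 B_ack=145
After event 6: A_seq=145 A_ack=7656 B_seq=7656 B_ack=145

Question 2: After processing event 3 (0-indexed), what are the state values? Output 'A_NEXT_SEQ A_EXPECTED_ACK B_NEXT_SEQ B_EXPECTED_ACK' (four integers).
After event 0: A_seq=145 A_ack=7000 B_seq=7000 B_ack=145
After event 1: A_seq=145 A_ack=7000 B_seq=7119 B_ack=145
After event 2: A_seq=145 A_ack=7000 B_seq=7295 B_ack=145
After event 3: A_seq=145 A_ack=7295 B_seq=7295 B_ack=145

145 7295 7295 145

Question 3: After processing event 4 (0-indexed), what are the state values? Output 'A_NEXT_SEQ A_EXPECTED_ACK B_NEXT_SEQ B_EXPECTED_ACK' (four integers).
After event 0: A_seq=145 A_ack=7000 B_seq=7000 B_ack=145
After event 1: A_seq=145 A_ack=7000 B_seq=7119 B_ack=145
After event 2: A_seq=145 A_ack=7000 B_seq=7295 B_ack=145
After event 3: A_seq=145 A_ack=7295 B_seq=7295 B_ack=145
After event 4: A_seq=145 A_ack=7446 B_seq=7446 B_ack=145

145 7446 7446 145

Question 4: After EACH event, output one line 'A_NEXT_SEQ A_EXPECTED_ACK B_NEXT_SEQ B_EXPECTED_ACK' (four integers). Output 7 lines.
145 7000 7000 145
145 7000 7119 145
145 7000 7295 145
145 7295 7295 145
145 7446 7446 145
145 7606 7606 145
145 7656 7656 145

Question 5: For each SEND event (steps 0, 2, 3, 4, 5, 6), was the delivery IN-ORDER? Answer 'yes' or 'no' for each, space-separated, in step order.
Step 0: SEND seq=0 -> in-order
Step 2: SEND seq=7119 -> out-of-order
Step 3: SEND seq=7000 -> in-order
Step 4: SEND seq=7295 -> in-order
Step 5: SEND seq=7446 -> in-order
Step 6: SEND seq=7606 -> in-order

Answer: yes no yes yes yes yes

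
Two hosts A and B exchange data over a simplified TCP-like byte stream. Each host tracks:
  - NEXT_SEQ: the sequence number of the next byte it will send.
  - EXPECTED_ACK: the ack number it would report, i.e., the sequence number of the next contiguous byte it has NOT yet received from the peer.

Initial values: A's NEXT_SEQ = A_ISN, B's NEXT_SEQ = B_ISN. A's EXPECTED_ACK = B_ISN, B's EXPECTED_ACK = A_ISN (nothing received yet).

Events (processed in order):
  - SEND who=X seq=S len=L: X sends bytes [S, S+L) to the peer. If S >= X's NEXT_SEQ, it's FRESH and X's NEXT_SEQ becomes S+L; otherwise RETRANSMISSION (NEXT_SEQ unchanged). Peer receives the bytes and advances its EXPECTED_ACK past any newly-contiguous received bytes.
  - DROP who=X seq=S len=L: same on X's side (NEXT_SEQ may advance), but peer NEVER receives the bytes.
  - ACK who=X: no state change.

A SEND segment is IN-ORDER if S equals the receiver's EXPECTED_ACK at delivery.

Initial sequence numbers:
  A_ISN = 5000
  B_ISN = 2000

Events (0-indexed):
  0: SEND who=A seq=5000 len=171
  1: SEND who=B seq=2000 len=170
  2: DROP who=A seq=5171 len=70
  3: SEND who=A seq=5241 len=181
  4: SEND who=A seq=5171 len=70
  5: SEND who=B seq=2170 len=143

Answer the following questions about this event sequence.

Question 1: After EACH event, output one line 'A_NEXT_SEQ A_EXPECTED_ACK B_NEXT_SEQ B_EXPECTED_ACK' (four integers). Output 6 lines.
5171 2000 2000 5171
5171 2170 2170 5171
5241 2170 2170 5171
5422 2170 2170 5171
5422 2170 2170 5422
5422 2313 2313 5422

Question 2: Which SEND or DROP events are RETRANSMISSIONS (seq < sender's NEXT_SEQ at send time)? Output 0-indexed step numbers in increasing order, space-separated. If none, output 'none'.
Answer: 4

Derivation:
Step 0: SEND seq=5000 -> fresh
Step 1: SEND seq=2000 -> fresh
Step 2: DROP seq=5171 -> fresh
Step 3: SEND seq=5241 -> fresh
Step 4: SEND seq=5171 -> retransmit
Step 5: SEND seq=2170 -> fresh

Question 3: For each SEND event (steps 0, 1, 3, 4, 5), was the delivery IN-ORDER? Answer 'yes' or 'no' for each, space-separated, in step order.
Answer: yes yes no yes yes

Derivation:
Step 0: SEND seq=5000 -> in-order
Step 1: SEND seq=2000 -> in-order
Step 3: SEND seq=5241 -> out-of-order
Step 4: SEND seq=5171 -> in-order
Step 5: SEND seq=2170 -> in-order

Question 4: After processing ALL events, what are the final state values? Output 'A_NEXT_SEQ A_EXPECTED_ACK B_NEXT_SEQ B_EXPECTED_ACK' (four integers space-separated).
Answer: 5422 2313 2313 5422

Derivation:
After event 0: A_seq=5171 A_ack=2000 B_seq=2000 B_ack=5171
After event 1: A_seq=5171 A_ack=2170 B_seq=2170 B_ack=5171
After event 2: A_seq=5241 A_ack=2170 B_seq=2170 B_ack=5171
After event 3: A_seq=5422 A_ack=2170 B_seq=2170 B_ack=5171
After event 4: A_seq=5422 A_ack=2170 B_seq=2170 B_ack=5422
After event 5: A_seq=5422 A_ack=2313 B_seq=2313 B_ack=5422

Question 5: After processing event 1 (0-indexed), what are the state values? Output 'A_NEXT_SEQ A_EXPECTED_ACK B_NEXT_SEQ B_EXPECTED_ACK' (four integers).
After event 0: A_seq=5171 A_ack=2000 B_seq=2000 B_ack=5171
After event 1: A_seq=5171 A_ack=2170 B_seq=2170 B_ack=5171

5171 2170 2170 5171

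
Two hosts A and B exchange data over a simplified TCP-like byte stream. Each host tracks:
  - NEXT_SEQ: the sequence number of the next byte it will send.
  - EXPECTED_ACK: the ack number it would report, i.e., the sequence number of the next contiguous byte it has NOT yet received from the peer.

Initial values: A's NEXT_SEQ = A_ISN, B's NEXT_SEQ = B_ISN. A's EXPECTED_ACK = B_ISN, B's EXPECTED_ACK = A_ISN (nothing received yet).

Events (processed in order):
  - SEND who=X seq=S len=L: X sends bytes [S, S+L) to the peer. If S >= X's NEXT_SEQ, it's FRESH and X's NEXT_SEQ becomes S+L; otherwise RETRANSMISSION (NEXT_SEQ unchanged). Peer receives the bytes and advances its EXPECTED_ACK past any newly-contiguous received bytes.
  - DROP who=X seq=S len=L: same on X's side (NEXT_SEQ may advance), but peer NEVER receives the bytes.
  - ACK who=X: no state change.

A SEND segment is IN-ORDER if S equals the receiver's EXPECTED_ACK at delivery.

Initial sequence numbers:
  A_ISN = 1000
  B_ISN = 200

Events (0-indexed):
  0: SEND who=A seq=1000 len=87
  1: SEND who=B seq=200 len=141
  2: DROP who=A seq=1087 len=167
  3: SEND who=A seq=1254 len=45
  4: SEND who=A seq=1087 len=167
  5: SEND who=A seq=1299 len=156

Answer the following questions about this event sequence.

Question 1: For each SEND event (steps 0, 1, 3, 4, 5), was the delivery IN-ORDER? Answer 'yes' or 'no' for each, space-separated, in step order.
Step 0: SEND seq=1000 -> in-order
Step 1: SEND seq=200 -> in-order
Step 3: SEND seq=1254 -> out-of-order
Step 4: SEND seq=1087 -> in-order
Step 5: SEND seq=1299 -> in-order

Answer: yes yes no yes yes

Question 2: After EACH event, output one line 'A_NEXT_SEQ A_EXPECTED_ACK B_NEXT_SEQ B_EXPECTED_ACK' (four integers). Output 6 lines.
1087 200 200 1087
1087 341 341 1087
1254 341 341 1087
1299 341 341 1087
1299 341 341 1299
1455 341 341 1455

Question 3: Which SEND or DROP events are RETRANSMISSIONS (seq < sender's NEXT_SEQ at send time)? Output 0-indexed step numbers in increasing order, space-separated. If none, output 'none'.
Step 0: SEND seq=1000 -> fresh
Step 1: SEND seq=200 -> fresh
Step 2: DROP seq=1087 -> fresh
Step 3: SEND seq=1254 -> fresh
Step 4: SEND seq=1087 -> retransmit
Step 5: SEND seq=1299 -> fresh

Answer: 4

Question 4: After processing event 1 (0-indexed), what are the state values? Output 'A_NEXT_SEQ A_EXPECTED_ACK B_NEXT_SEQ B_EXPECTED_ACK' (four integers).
After event 0: A_seq=1087 A_ack=200 B_seq=200 B_ack=1087
After event 1: A_seq=1087 A_ack=341 B_seq=341 B_ack=1087

1087 341 341 1087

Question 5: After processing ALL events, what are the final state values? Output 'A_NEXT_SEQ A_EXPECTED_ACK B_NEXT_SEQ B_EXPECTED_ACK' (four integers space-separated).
After event 0: A_seq=1087 A_ack=200 B_seq=200 B_ack=1087
After event 1: A_seq=1087 A_ack=341 B_seq=341 B_ack=1087
After event 2: A_seq=1254 A_ack=341 B_seq=341 B_ack=1087
After event 3: A_seq=1299 A_ack=341 B_seq=341 B_ack=1087
After event 4: A_seq=1299 A_ack=341 B_seq=341 B_ack=1299
After event 5: A_seq=1455 A_ack=341 B_seq=341 B_ack=1455

Answer: 1455 341 341 1455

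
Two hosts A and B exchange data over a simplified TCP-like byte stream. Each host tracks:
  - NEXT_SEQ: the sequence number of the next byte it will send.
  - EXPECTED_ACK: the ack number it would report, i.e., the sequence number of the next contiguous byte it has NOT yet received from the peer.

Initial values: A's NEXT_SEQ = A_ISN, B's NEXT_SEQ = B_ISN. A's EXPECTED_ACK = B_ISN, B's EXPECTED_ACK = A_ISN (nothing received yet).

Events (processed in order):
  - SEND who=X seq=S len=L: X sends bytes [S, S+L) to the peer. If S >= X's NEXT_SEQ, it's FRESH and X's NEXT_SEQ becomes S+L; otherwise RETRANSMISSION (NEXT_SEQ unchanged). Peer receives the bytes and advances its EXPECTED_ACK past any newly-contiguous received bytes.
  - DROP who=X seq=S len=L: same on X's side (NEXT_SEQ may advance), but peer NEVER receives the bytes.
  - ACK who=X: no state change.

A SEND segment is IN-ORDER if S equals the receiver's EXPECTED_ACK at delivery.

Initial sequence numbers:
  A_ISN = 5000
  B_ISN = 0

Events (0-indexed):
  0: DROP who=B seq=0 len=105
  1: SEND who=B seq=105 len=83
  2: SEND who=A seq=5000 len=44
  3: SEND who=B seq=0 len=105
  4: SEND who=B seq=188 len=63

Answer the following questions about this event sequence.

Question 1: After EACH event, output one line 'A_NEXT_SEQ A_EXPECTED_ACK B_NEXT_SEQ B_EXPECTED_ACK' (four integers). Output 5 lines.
5000 0 105 5000
5000 0 188 5000
5044 0 188 5044
5044 188 188 5044
5044 251 251 5044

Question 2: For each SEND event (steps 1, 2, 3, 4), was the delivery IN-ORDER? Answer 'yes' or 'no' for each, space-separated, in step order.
Step 1: SEND seq=105 -> out-of-order
Step 2: SEND seq=5000 -> in-order
Step 3: SEND seq=0 -> in-order
Step 4: SEND seq=188 -> in-order

Answer: no yes yes yes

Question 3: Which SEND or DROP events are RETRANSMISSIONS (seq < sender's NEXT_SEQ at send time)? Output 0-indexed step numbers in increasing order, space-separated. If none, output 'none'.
Step 0: DROP seq=0 -> fresh
Step 1: SEND seq=105 -> fresh
Step 2: SEND seq=5000 -> fresh
Step 3: SEND seq=0 -> retransmit
Step 4: SEND seq=188 -> fresh

Answer: 3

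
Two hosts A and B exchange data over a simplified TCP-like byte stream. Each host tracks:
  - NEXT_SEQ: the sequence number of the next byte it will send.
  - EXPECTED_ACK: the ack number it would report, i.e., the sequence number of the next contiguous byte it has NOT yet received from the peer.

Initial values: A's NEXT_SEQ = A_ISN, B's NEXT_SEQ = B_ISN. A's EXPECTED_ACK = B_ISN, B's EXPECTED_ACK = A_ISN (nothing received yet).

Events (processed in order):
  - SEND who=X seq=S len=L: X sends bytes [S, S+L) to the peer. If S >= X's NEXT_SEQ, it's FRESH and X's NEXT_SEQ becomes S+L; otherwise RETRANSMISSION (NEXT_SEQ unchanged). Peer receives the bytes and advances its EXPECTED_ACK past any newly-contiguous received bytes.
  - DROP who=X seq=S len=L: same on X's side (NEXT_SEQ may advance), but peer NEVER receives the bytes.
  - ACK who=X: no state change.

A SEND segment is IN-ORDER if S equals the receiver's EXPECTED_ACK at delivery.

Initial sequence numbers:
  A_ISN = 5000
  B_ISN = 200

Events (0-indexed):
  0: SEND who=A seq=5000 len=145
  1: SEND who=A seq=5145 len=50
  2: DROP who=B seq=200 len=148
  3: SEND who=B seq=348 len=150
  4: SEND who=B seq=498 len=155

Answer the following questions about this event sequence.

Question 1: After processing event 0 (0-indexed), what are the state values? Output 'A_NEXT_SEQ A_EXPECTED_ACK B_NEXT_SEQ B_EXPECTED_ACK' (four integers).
After event 0: A_seq=5145 A_ack=200 B_seq=200 B_ack=5145

5145 200 200 5145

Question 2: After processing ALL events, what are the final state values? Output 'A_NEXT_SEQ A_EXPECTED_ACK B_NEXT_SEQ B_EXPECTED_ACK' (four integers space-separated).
After event 0: A_seq=5145 A_ack=200 B_seq=200 B_ack=5145
After event 1: A_seq=5195 A_ack=200 B_seq=200 B_ack=5195
After event 2: A_seq=5195 A_ack=200 B_seq=348 B_ack=5195
After event 3: A_seq=5195 A_ack=200 B_seq=498 B_ack=5195
After event 4: A_seq=5195 A_ack=200 B_seq=653 B_ack=5195

Answer: 5195 200 653 5195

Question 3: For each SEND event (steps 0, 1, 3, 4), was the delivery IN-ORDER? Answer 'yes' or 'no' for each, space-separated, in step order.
Answer: yes yes no no

Derivation:
Step 0: SEND seq=5000 -> in-order
Step 1: SEND seq=5145 -> in-order
Step 3: SEND seq=348 -> out-of-order
Step 4: SEND seq=498 -> out-of-order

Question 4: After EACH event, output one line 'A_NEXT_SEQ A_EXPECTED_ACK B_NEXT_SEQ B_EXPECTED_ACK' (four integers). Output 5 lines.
5145 200 200 5145
5195 200 200 5195
5195 200 348 5195
5195 200 498 5195
5195 200 653 5195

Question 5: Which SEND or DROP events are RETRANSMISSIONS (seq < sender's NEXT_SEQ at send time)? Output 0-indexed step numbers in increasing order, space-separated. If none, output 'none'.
Step 0: SEND seq=5000 -> fresh
Step 1: SEND seq=5145 -> fresh
Step 2: DROP seq=200 -> fresh
Step 3: SEND seq=348 -> fresh
Step 4: SEND seq=498 -> fresh

Answer: none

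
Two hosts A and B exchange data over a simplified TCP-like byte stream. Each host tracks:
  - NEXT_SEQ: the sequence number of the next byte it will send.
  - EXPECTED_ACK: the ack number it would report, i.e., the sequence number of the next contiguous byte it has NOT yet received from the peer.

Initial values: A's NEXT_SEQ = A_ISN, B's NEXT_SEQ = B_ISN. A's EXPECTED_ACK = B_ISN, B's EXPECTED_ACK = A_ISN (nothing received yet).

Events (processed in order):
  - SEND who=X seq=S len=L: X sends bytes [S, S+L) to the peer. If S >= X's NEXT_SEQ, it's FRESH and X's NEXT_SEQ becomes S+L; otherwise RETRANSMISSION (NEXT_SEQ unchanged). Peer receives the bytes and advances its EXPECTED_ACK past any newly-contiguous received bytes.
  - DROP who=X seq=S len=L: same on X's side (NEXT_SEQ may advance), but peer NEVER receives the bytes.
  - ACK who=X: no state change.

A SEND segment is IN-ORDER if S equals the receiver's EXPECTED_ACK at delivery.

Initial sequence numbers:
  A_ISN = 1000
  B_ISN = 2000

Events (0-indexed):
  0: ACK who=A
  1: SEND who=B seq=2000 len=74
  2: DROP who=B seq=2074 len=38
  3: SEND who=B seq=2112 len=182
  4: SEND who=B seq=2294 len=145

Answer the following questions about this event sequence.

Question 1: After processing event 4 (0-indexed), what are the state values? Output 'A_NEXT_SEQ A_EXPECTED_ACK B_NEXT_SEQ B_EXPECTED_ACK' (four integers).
After event 0: A_seq=1000 A_ack=2000 B_seq=2000 B_ack=1000
After event 1: A_seq=1000 A_ack=2074 B_seq=2074 B_ack=1000
After event 2: A_seq=1000 A_ack=2074 B_seq=2112 B_ack=1000
After event 3: A_seq=1000 A_ack=2074 B_seq=2294 B_ack=1000
After event 4: A_seq=1000 A_ack=2074 B_seq=2439 B_ack=1000

1000 2074 2439 1000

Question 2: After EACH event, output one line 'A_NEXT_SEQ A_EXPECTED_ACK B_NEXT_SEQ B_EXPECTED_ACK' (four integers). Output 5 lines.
1000 2000 2000 1000
1000 2074 2074 1000
1000 2074 2112 1000
1000 2074 2294 1000
1000 2074 2439 1000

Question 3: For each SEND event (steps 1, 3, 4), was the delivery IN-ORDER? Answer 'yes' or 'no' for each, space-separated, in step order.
Step 1: SEND seq=2000 -> in-order
Step 3: SEND seq=2112 -> out-of-order
Step 4: SEND seq=2294 -> out-of-order

Answer: yes no no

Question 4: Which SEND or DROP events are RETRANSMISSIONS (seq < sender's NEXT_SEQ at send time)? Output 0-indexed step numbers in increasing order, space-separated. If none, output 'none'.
Step 1: SEND seq=2000 -> fresh
Step 2: DROP seq=2074 -> fresh
Step 3: SEND seq=2112 -> fresh
Step 4: SEND seq=2294 -> fresh

Answer: none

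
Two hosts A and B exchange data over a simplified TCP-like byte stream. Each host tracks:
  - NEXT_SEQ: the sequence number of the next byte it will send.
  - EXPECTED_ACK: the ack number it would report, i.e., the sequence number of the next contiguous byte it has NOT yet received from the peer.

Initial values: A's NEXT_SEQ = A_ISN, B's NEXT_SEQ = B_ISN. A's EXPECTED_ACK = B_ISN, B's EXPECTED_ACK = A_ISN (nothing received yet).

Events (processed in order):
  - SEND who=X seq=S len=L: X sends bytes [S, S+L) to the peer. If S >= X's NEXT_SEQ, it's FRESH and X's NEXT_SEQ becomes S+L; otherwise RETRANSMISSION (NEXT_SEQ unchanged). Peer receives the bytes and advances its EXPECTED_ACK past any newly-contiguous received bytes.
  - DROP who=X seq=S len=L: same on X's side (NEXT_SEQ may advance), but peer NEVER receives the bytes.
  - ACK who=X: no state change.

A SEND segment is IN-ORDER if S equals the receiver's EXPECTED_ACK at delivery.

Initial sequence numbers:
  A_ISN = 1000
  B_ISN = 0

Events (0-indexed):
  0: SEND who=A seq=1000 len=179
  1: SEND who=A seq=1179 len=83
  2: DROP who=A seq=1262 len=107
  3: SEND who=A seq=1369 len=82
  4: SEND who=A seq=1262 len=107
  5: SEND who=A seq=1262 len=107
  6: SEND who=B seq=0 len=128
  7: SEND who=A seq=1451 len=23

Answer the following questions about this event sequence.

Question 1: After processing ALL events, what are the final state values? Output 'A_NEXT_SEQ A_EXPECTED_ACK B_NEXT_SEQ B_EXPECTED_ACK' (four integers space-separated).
Answer: 1474 128 128 1474

Derivation:
After event 0: A_seq=1179 A_ack=0 B_seq=0 B_ack=1179
After event 1: A_seq=1262 A_ack=0 B_seq=0 B_ack=1262
After event 2: A_seq=1369 A_ack=0 B_seq=0 B_ack=1262
After event 3: A_seq=1451 A_ack=0 B_seq=0 B_ack=1262
After event 4: A_seq=1451 A_ack=0 B_seq=0 B_ack=1451
After event 5: A_seq=1451 A_ack=0 B_seq=0 B_ack=1451
After event 6: A_seq=1451 A_ack=128 B_seq=128 B_ack=1451
After event 7: A_seq=1474 A_ack=128 B_seq=128 B_ack=1474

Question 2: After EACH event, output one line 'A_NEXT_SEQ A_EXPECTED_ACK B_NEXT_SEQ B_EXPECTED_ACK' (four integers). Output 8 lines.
1179 0 0 1179
1262 0 0 1262
1369 0 0 1262
1451 0 0 1262
1451 0 0 1451
1451 0 0 1451
1451 128 128 1451
1474 128 128 1474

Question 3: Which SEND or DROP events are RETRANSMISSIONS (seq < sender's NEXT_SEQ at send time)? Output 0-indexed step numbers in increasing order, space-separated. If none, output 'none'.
Step 0: SEND seq=1000 -> fresh
Step 1: SEND seq=1179 -> fresh
Step 2: DROP seq=1262 -> fresh
Step 3: SEND seq=1369 -> fresh
Step 4: SEND seq=1262 -> retransmit
Step 5: SEND seq=1262 -> retransmit
Step 6: SEND seq=0 -> fresh
Step 7: SEND seq=1451 -> fresh

Answer: 4 5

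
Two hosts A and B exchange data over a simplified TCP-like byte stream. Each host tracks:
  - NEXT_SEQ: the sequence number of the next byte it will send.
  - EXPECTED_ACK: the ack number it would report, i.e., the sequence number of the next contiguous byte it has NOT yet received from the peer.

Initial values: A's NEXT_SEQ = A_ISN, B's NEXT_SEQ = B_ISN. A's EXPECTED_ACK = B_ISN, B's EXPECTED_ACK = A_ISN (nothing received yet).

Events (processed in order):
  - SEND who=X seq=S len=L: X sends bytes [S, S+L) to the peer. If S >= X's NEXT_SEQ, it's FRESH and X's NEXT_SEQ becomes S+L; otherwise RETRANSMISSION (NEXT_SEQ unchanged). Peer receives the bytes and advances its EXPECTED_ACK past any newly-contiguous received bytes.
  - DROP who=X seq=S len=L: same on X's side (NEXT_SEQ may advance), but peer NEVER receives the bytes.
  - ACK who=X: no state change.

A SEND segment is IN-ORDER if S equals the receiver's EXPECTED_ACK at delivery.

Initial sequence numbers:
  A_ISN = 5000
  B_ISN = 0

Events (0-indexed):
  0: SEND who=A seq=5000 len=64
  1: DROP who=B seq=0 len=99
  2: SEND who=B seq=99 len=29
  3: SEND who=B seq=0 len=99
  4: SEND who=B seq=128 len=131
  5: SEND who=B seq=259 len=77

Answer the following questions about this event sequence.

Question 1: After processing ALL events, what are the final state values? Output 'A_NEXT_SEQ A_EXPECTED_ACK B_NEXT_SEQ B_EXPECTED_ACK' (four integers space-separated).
Answer: 5064 336 336 5064

Derivation:
After event 0: A_seq=5064 A_ack=0 B_seq=0 B_ack=5064
After event 1: A_seq=5064 A_ack=0 B_seq=99 B_ack=5064
After event 2: A_seq=5064 A_ack=0 B_seq=128 B_ack=5064
After event 3: A_seq=5064 A_ack=128 B_seq=128 B_ack=5064
After event 4: A_seq=5064 A_ack=259 B_seq=259 B_ack=5064
After event 5: A_seq=5064 A_ack=336 B_seq=336 B_ack=5064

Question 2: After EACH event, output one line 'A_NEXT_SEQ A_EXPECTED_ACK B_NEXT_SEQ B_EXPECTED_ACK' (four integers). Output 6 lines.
5064 0 0 5064
5064 0 99 5064
5064 0 128 5064
5064 128 128 5064
5064 259 259 5064
5064 336 336 5064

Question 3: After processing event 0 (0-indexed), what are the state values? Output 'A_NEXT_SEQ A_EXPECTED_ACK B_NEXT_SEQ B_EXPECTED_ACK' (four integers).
After event 0: A_seq=5064 A_ack=0 B_seq=0 B_ack=5064

5064 0 0 5064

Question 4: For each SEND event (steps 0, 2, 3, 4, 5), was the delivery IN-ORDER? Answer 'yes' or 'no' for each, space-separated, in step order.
Step 0: SEND seq=5000 -> in-order
Step 2: SEND seq=99 -> out-of-order
Step 3: SEND seq=0 -> in-order
Step 4: SEND seq=128 -> in-order
Step 5: SEND seq=259 -> in-order

Answer: yes no yes yes yes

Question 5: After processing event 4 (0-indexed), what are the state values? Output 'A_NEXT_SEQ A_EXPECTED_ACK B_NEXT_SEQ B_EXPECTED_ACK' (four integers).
After event 0: A_seq=5064 A_ack=0 B_seq=0 B_ack=5064
After event 1: A_seq=5064 A_ack=0 B_seq=99 B_ack=5064
After event 2: A_seq=5064 A_ack=0 B_seq=128 B_ack=5064
After event 3: A_seq=5064 A_ack=128 B_seq=128 B_ack=5064
After event 4: A_seq=5064 A_ack=259 B_seq=259 B_ack=5064

5064 259 259 5064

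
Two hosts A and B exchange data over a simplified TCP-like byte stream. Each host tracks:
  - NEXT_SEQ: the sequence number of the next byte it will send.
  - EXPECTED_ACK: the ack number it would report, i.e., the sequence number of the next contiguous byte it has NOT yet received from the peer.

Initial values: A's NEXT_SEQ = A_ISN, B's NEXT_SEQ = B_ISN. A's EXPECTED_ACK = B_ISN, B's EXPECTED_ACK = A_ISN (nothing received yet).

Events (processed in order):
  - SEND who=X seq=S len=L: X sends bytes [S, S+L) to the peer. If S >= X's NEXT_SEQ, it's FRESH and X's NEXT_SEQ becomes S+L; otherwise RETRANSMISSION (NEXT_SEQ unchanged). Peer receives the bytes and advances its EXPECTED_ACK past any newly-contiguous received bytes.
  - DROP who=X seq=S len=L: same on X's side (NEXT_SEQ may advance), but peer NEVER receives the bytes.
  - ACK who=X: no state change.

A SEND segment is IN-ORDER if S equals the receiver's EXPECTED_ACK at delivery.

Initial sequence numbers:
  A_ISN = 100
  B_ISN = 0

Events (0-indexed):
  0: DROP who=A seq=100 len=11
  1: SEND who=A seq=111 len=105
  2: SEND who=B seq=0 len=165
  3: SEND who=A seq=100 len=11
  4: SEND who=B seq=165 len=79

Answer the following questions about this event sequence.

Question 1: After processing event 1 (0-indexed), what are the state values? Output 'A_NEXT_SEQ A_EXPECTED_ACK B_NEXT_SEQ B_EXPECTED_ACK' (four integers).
After event 0: A_seq=111 A_ack=0 B_seq=0 B_ack=100
After event 1: A_seq=216 A_ack=0 B_seq=0 B_ack=100

216 0 0 100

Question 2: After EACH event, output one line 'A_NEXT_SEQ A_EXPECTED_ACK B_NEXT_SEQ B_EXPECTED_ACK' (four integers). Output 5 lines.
111 0 0 100
216 0 0 100
216 165 165 100
216 165 165 216
216 244 244 216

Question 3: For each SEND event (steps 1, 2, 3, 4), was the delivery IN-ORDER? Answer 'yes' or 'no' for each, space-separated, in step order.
Step 1: SEND seq=111 -> out-of-order
Step 2: SEND seq=0 -> in-order
Step 3: SEND seq=100 -> in-order
Step 4: SEND seq=165 -> in-order

Answer: no yes yes yes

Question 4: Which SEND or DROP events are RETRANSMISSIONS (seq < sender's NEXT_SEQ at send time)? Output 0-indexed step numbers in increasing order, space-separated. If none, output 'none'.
Step 0: DROP seq=100 -> fresh
Step 1: SEND seq=111 -> fresh
Step 2: SEND seq=0 -> fresh
Step 3: SEND seq=100 -> retransmit
Step 4: SEND seq=165 -> fresh

Answer: 3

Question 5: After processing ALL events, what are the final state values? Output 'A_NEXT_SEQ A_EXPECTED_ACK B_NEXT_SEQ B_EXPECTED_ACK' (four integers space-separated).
Answer: 216 244 244 216

Derivation:
After event 0: A_seq=111 A_ack=0 B_seq=0 B_ack=100
After event 1: A_seq=216 A_ack=0 B_seq=0 B_ack=100
After event 2: A_seq=216 A_ack=165 B_seq=165 B_ack=100
After event 3: A_seq=216 A_ack=165 B_seq=165 B_ack=216
After event 4: A_seq=216 A_ack=244 B_seq=244 B_ack=216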